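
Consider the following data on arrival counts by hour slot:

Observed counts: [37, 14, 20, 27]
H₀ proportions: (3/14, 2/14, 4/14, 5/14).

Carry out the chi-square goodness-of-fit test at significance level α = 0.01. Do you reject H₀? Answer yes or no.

n = 98; E_i = n·p_i = [21.00, 14.00, 28.00, 35.00]
χ² = (37−21.00)²/21.00 + (14−14.00)²/14.00 + (20−28.00)²/28.00 + (27−35.00)²/35.00 = 16.3048
df = 3
p-value (upper-tail) = 0.00098
At α=0.01: p < α → reject H₀

reject H₀: yes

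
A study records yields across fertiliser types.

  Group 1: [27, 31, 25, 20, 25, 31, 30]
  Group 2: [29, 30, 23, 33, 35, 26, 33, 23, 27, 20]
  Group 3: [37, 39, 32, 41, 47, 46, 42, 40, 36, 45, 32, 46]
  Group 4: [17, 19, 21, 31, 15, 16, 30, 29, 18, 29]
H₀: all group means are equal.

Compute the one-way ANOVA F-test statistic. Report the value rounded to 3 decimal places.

test statistic = 22.473

Group means [27.00, 27.90, 40.25, 22.50], grand mean 30.154
SSB = Σnᵢ(x̄ᵢ−x̄)² = 1929.427; SSW = ΣΣ(x−x̄ᵢ)² = 1001.650
MSB = 1929.427/3 = 643.1423; MSW = 1001.650/35 = 28.6186
F = MSB/MSW = 22.4729
df = (3, 35)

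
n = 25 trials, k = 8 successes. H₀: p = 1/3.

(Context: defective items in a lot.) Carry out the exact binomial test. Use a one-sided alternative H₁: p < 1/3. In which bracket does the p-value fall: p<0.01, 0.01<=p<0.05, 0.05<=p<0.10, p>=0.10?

p-value bracket: p>=0.10

Exact binomial: n=25, k=8, p₀=1/3=0.3333
P(X≤8) from Σ C(n,i)·p₀^i·(1−p₀)^(n−i)
p-value (one-sided, H₁ less) = 0.53758
→ bracket: p>=0.10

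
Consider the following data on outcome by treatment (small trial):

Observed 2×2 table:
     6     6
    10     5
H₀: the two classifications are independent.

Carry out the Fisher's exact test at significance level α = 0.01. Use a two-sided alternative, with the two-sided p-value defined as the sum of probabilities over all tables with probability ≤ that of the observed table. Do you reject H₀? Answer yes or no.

Margins: r₁=12, r₂=15, c₁=16, c₂=11, n=27
p_obs = C(12,6)·C(15,10)/C(27,16); sum pmf over tables with pmf ≤ p_obs
p-value (two-sided) = 0.45165
At α=0.01: p ≥ α → fail to reject H₀

reject H₀: no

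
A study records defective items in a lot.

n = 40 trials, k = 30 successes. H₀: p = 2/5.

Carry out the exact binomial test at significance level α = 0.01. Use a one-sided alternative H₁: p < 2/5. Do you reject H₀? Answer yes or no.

Exact binomial: n=40, k=30, p₀=2/5=0.4000
P(X≤30) from Σ C(n,i)·p₀^i·(1−p₀)^(n−i)
p-value (one-sided, H₁ less) = 1.00000
At α=0.01: p ≥ α → fail to reject H₀

reject H₀: no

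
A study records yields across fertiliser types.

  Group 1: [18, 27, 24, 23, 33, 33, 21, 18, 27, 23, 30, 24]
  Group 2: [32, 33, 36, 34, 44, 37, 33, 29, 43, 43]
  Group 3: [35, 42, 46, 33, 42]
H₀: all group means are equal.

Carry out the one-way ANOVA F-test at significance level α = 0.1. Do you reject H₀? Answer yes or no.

Group means [25.08, 36.40, 39.60], grand mean 31.963
SSB = Σnᵢ(x̄ᵢ−x̄)² = 1056.446; SSW = ΣΣ(x−x̄ᵢ)² = 650.517
MSB = 1056.446/2 = 528.2231; MSW = 650.517/24 = 27.1049
F = MSB/MSW = 19.4881
df = (2, 24)
p-value (upper-tail) = 0.00001
At α=0.1: p < α → reject H₀

reject H₀: yes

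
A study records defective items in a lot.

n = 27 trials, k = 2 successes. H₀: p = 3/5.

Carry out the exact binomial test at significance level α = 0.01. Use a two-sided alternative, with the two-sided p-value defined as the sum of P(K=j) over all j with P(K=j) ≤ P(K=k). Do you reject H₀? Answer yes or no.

Exact binomial: n=27, k=2, p₀=3/5=0.6000
P(X=j) = C(n,j)·p₀^j·(1−p₀)^(n−j); p = Σ P(X=j) over j with P(X=j) ≤ P(X=2)
p-value (two-sided) = 0.00000
At α=0.01: p < α → reject H₀

reject H₀: yes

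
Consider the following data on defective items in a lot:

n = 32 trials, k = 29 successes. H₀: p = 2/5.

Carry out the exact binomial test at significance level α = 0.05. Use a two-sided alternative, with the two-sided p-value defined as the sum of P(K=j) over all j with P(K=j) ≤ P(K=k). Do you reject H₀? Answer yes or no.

Exact binomial: n=32, k=29, p₀=2/5=0.4000
P(X=j) = C(n,j)·p₀^j·(1−p₀)^(n−j); p = Σ P(X=j) over j with P(X=j) ≤ P(X=29)
p-value (two-sided) = 0.00000
At α=0.05: p < α → reject H₀

reject H₀: yes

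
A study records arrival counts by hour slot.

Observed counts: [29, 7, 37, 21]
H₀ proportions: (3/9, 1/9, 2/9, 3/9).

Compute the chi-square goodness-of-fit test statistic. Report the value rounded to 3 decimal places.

test statistic = 17.144

n = 94; E_i = n·p_i = [31.33, 10.44, 20.89, 31.33]
χ² = (29−31.33)²/31.33 + (7−10.44)²/10.44 + (37−20.89)²/20.89 + (21−31.33)²/31.33 = 17.1436
df = 3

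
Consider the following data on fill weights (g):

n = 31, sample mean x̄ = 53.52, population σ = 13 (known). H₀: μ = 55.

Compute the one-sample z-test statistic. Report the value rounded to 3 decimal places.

SE = σ/√n = 13/√31 = 2.3349
z = (x̄−μ₀)/SE = (53.52−55)/2.3349 = -0.6339

test statistic = -0.634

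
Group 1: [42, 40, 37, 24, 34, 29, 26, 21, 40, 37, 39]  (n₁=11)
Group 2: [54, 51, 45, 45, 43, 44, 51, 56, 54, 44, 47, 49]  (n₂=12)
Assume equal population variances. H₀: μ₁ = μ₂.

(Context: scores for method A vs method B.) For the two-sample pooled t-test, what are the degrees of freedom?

df = n₁ + n₂ − 2 = 11 + 12 − 2 = 21

degrees of freedom = 21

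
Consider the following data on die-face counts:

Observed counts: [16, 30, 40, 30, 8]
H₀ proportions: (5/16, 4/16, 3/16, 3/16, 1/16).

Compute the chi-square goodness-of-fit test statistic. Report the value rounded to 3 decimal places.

test statistic = 27.424

n = 124; E_i = n·p_i = [38.75, 31.00, 23.25, 23.25, 7.75]
χ² = (16−38.75)²/38.75 + (30−31.00)²/31.00 + (40−23.25)²/23.25 + (30−23.25)²/23.25 + (8−7.75)²/7.75 = 27.4237
df = 4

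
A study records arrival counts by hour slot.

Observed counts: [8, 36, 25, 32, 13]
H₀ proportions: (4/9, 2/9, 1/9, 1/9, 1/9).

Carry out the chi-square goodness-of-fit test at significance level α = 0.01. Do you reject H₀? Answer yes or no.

n = 114; E_i = n·p_i = [50.67, 25.33, 12.67, 12.67, 12.67]
χ² = (8−50.67)²/50.67 + (36−25.33)²/25.33 + (25−12.67)²/12.67 + (32−12.67)²/12.67 + (13−12.67)²/12.67 = 81.9474
df = 4
p-value (upper-tail) = 0.00000
At α=0.01: p < α → reject H₀

reject H₀: yes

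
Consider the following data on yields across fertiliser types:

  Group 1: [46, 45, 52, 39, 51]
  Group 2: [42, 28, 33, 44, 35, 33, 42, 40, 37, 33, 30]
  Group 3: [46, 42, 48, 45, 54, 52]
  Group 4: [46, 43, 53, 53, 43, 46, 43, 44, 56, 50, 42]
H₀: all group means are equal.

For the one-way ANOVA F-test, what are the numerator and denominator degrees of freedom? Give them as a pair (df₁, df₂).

k = 4 groups, N = 33 total
df = (k−1, N−k) = (4−1, 33−4) = (3, 29)

degrees of freedom = [3, 29]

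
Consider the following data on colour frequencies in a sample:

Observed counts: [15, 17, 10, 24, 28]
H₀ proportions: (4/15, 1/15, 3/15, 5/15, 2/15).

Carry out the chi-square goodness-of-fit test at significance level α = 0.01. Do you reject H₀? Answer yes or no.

reject H₀: yes

n = 94; E_i = n·p_i = [25.07, 6.27, 18.80, 31.33, 12.53]
χ² = (15−25.07)²/25.07 + (17−6.27)²/6.27 + (10−18.80)²/18.80 + (24−31.33)²/31.33 + (28−12.53)²/12.53 = 47.3484
df = 4
p-value (upper-tail) = 0.00000
At α=0.01: p < α → reject H₀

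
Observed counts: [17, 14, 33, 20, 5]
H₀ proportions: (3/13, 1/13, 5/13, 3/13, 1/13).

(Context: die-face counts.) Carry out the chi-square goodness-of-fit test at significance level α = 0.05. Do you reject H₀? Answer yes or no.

n = 89; E_i = n·p_i = [20.54, 6.85, 34.23, 20.54, 6.85]
χ² = (17−20.54)²/20.54 + (14−6.85)²/6.85 + (33−34.23)²/34.23 + (20−20.54)²/20.54 + (5−6.85)²/6.85 = 8.6412
df = 4
p-value (upper-tail) = 0.07072
At α=0.05: p ≥ α → fail to reject H₀

reject H₀: no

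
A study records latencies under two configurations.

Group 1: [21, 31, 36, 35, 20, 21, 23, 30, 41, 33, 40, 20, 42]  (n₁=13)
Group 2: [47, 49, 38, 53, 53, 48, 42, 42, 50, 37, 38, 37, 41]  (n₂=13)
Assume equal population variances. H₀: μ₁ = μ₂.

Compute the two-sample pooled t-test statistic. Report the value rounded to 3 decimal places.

x̄₁=30.231, s₁=8.398, n₁=13
x̄₂=44.231, s₂=6.016, n₂=13
s_p² = [12·8.398² + 12·6.016²]/24 = 53.3590
SE = √(s_p²·(1/13+1/13)) = 2.8651
t = (30.231−44.231)/2.8651 = -4.8863
df = 24

test statistic = -4.886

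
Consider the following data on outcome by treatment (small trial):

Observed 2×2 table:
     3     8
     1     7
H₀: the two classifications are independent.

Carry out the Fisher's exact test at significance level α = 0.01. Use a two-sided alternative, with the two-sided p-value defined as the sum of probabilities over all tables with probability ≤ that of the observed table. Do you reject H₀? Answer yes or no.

Margins: r₁=11, r₂=8, c₁=4, c₂=15, n=19
p_obs = C(11,3)·C(8,1)/C(19,4); sum pmf over tables with pmf ≤ p_obs
p-value (two-sided) = 0.60268
At α=0.01: p ≥ α → fail to reject H₀

reject H₀: no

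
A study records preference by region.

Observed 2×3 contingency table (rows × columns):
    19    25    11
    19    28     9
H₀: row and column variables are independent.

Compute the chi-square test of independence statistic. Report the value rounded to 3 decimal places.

test statistic = 0.361

Row totals [55, 56], col totals [38, 53, 20], n=111
χ² = (19−18.83)²/18.83 + (25−26.26)²/26.26 + (11−9.91)²/9.91 + (19−19.17)²/19.17 + (28−26.74)²/26.74 + (9−10.09)²/10.09 = 0.3608
df = 2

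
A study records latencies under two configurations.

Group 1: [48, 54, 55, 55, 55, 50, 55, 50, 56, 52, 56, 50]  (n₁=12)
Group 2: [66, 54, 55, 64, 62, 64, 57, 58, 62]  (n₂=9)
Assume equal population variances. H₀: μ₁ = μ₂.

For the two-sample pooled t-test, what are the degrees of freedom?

degrees of freedom = 19

df = n₁ + n₂ − 2 = 12 + 9 − 2 = 19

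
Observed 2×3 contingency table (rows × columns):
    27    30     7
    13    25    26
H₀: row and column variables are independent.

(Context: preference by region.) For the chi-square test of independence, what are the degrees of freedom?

df = (r−1)(c−1) = (2−1)·(3−1) = 2

degrees of freedom = 2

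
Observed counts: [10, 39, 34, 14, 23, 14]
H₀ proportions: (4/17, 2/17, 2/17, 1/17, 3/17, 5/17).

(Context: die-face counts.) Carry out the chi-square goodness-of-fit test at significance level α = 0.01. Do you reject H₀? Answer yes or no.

n = 134; E_i = n·p_i = [31.53, 15.76, 15.76, 7.88, 23.65, 39.41]
χ² = (10−31.53)²/31.53 + (39−15.76)²/15.76 + (34−15.76)²/15.76 + (14−7.88)²/7.88 + (23−23.65)²/23.65 + (14−39.41)²/39.41 = 91.1908
df = 5
p-value (upper-tail) = 0.00000
At α=0.01: p < α → reject H₀

reject H₀: yes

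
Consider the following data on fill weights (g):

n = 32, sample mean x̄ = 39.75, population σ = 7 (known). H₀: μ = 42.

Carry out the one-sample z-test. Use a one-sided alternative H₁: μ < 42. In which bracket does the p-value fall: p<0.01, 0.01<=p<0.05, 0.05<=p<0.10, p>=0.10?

p-value bracket: 0.01<=p<0.05

SE = σ/√n = 7/√32 = 1.2374
z = (x̄−μ₀)/SE = (39.75−42)/1.2374 = -1.8183
p-value (one-sided, H₁ less) = 0.03451
→ bracket: 0.01<=p<0.05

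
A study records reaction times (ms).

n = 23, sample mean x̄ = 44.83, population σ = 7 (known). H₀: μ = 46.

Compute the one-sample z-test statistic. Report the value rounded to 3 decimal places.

test statistic = -0.802

SE = σ/√n = 7/√23 = 1.4596
z = (x̄−μ₀)/SE = (44.83−46)/1.4596 = -0.8016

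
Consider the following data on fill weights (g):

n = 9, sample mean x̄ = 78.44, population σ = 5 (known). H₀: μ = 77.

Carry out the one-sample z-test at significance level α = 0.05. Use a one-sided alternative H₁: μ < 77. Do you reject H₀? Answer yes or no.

reject H₀: no

SE = σ/√n = 5/√9 = 1.6667
z = (x̄−μ₀)/SE = (78.44−77)/1.6667 = 0.8640
p-value (one-sided, H₁ less) = 0.80621
At α=0.05: p ≥ α → fail to reject H₀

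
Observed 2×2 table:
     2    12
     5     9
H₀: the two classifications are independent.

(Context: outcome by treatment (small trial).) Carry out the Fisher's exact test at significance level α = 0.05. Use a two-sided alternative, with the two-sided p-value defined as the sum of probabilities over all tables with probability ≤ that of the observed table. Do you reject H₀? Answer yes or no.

reject H₀: no

Margins: r₁=14, r₂=14, c₁=7, c₂=21, n=28
p_obs = C(14,2)·C(14,5)/C(28,7); sum pmf over tables with pmf ≤ p_obs
p-value (two-sided) = 0.38454
At α=0.05: p ≥ α → fail to reject H₀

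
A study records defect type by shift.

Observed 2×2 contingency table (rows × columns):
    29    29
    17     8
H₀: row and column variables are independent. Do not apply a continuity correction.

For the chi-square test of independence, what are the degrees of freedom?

df = (r−1)(c−1) = (2−1)·(2−1) = 1

degrees of freedom = 1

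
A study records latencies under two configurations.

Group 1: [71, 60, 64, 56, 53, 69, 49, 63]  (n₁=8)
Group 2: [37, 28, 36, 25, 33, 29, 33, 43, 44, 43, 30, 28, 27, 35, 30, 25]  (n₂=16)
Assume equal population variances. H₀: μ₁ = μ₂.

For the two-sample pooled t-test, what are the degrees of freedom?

df = n₁ + n₂ − 2 = 8 + 16 − 2 = 22

degrees of freedom = 22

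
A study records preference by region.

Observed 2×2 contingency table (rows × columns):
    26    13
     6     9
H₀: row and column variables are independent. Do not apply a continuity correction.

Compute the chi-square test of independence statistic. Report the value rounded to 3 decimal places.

Row totals [39, 15], col totals [32, 22], n=54
χ² = (26−23.11)²/23.11 + (13−15.89)²/15.89 + (6−8.89)²/8.89 + (9−6.11)²/6.11 = 3.1909
df = 1

test statistic = 3.191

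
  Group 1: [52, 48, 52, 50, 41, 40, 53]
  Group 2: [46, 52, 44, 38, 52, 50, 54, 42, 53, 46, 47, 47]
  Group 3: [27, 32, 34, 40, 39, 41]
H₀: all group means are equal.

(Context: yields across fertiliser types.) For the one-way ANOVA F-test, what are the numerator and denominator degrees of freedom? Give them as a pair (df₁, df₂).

k = 3 groups, N = 25 total
df = (k−1, N−k) = (3−1, 25−3) = (2, 22)

degrees of freedom = [2, 22]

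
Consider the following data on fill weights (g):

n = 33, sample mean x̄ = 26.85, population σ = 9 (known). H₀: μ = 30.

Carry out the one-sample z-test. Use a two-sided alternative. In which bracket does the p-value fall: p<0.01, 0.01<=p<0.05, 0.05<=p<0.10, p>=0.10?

p-value bracket: 0.01<=p<0.05

SE = σ/√n = 9/√33 = 1.5667
z = (x̄−μ₀)/SE = (26.85−30)/1.5667 = -2.0106
p-value (two-sided) = 0.04437
→ bracket: 0.01<=p<0.05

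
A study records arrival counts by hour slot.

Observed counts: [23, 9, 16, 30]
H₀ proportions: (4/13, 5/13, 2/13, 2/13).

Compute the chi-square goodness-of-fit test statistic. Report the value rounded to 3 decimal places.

n = 78; E_i = n·p_i = [24.00, 30.00, 12.00, 12.00]
χ² = (23−24.00)²/24.00 + (9−30.00)²/30.00 + (16−12.00)²/12.00 + (30−12.00)²/12.00 = 43.0750
df = 3

test statistic = 43.075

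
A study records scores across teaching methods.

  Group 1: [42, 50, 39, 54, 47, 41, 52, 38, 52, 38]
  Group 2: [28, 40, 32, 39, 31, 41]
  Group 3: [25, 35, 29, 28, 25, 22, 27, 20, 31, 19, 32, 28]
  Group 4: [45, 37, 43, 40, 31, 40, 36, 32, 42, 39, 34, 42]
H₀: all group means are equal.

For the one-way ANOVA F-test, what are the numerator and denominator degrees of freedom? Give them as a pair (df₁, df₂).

k = 4 groups, N = 40 total
df = (k−1, N−k) = (4−1, 40−4) = (3, 36)

degrees of freedom = [3, 36]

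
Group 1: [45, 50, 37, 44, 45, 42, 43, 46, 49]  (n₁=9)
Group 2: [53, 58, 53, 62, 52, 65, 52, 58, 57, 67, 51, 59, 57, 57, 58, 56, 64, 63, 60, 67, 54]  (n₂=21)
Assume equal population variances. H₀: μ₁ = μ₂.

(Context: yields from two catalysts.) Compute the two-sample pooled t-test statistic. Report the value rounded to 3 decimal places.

test statistic = -7.394

x̄₁=44.556, s₁=3.844, n₁=9
x̄₂=58.238, s₂=4.929, n₂=21
s_p² = [8·3.844² + 20·4.929²]/28 = 21.5726
SE = √(s_p²·(1/9+1/21)) = 1.8505
t = (44.556−58.238)/1.8505 = -7.3941
df = 28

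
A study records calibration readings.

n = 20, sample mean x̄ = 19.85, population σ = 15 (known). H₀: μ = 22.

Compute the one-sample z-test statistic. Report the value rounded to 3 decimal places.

SE = σ/√n = 15/√20 = 3.3541
z = (x̄−μ₀)/SE = (19.85−22)/3.3541 = -0.6410

test statistic = -0.641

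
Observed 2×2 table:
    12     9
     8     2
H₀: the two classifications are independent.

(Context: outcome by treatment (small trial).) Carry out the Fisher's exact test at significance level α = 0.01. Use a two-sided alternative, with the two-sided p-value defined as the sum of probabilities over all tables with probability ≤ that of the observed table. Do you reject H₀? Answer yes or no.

reject H₀: no

Margins: r₁=21, r₂=10, c₁=20, c₂=11, n=31
p_obs = C(21,12)·C(10,8)/C(31,20); sum pmf over tables with pmf ≤ p_obs
p-value (two-sided) = 0.26172
At α=0.01: p ≥ α → fail to reject H₀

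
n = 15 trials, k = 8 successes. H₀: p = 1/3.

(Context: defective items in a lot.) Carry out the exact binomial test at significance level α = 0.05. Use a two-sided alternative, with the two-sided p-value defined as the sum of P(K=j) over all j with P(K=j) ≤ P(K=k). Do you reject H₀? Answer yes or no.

reject H₀: no

Exact binomial: n=15, k=8, p₀=1/3=0.3333
P(X=j) = C(n,j)·p₀^j·(1−p₀)^(n−j); p = Σ P(X=j) over j with P(X=j) ≤ P(X=8)
p-value (two-sided) = 0.10764
At α=0.05: p ≥ α → fail to reject H₀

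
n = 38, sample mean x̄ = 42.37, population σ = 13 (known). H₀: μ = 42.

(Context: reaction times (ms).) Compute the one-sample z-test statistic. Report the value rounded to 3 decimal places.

test statistic = 0.175

SE = σ/√n = 13/√38 = 2.1089
z = (x̄−μ₀)/SE = (42.37−42)/2.1089 = 0.1754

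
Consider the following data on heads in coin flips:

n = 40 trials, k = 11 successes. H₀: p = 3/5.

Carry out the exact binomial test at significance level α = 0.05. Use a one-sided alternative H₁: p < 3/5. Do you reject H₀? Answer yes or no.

Exact binomial: n=40, k=11, p₀=3/5=0.6000
P(X≤11) from Σ C(n,i)·p₀^i·(1−p₀)^(n−i)
p-value (one-sided, H₁ less) = 0.00003
At α=0.05: p < α → reject H₀

reject H₀: yes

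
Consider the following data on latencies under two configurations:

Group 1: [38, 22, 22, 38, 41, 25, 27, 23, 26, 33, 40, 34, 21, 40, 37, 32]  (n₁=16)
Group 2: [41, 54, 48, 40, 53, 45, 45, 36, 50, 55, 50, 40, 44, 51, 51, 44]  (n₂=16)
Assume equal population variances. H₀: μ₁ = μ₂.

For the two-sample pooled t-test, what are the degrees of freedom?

df = n₁ + n₂ − 2 = 16 + 16 − 2 = 30

degrees of freedom = 30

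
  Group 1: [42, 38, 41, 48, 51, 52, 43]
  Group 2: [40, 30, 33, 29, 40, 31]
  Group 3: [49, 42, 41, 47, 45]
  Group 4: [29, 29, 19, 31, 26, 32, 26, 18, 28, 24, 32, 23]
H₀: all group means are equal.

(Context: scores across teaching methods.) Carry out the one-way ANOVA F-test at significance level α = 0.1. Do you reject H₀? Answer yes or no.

reject H₀: yes

Group means [45.00, 33.83, 44.80, 26.42], grand mean 35.300
SSB = Σnᵢ(x̄ᵢ−x̄)² = 2069.750; SSW = ΣΣ(x−x̄ᵢ)² = 582.550
MSB = 2069.750/3 = 689.9167; MSW = 582.550/26 = 22.4058
F = MSB/MSW = 30.7919
df = (3, 26)
p-value (upper-tail) = 0.00000
At α=0.1: p < α → reject H₀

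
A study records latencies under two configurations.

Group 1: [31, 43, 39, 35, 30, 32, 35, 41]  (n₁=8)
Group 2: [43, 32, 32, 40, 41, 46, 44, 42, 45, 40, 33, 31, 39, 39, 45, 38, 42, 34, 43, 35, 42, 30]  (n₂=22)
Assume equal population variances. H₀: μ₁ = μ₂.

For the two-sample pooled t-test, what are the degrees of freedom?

df = n₁ + n₂ − 2 = 8 + 22 − 2 = 28

degrees of freedom = 28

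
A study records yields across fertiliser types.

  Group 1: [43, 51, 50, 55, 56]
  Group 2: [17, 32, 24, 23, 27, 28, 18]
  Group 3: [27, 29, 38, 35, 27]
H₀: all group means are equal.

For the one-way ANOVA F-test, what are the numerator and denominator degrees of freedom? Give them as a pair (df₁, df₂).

k = 3 groups, N = 17 total
df = (k−1, N−k) = (3−1, 17−3) = (2, 14)

degrees of freedom = [2, 14]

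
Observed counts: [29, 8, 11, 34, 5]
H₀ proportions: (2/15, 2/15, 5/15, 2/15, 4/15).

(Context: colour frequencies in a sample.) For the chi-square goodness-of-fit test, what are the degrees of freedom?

df = k − 1 = 5 − 1 = 4

degrees of freedom = 4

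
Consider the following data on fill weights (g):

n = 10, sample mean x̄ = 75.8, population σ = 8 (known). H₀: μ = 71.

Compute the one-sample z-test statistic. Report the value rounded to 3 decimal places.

SE = σ/√n = 8/√10 = 2.5298
z = (x̄−μ₀)/SE = (75.8−71)/2.5298 = 1.8974

test statistic = 1.897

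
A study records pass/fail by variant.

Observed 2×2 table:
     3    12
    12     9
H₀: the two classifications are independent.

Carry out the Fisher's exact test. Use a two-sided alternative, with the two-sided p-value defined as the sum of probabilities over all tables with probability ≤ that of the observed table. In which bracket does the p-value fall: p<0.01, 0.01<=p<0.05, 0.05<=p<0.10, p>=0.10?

Margins: r₁=15, r₂=21, c₁=15, c₂=21, n=36
p_obs = C(15,3)·C(21,12)/C(36,15); sum pmf over tables with pmf ≤ p_obs
p-value (two-sided) = 0.04073
→ bracket: 0.01<=p<0.05

p-value bracket: 0.01<=p<0.05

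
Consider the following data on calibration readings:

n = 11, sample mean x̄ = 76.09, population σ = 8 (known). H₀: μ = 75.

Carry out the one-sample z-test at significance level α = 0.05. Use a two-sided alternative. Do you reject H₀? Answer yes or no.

SE = σ/√n = 8/√11 = 2.4121
z = (x̄−μ₀)/SE = (76.09−75)/2.4121 = 0.4519
p-value (two-sided) = 0.65135
At α=0.05: p ≥ α → fail to reject H₀

reject H₀: no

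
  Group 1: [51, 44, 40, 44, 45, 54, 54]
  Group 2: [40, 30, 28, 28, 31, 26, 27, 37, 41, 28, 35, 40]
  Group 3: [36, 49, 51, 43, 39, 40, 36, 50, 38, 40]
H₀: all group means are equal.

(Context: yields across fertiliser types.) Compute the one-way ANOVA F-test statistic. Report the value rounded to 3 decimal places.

Group means [47.43, 32.58, 42.20], grand mean 39.483
SSB = Σnᵢ(x̄ᵢ−x̄)² = 1087.010; SSW = ΣΣ(x−x̄ᵢ)² = 836.231
MSB = 1087.010/2 = 543.5052; MSW = 836.231/26 = 32.1627
F = MSB/MSW = 16.8986
df = (2, 26)

test statistic = 16.899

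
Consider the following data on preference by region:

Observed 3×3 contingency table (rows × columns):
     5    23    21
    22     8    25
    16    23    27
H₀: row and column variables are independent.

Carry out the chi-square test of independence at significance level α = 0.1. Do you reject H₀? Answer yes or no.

reject H₀: yes

Row totals [49, 55, 66], col totals [43, 54, 73], n=170
χ² = (5−12.39)²/12.39 + (23−15.56)²/15.56 + (21−21.04)²/21.04 + (22−13.91)²/13.91 + (8−17.47)²/17.47 + (25−23.62)²/23.62 + (16−16.69)²/16.69 + (23−20.96)²/20.96 + (27−28.34)²/28.34 = 18.1703
df = 4
p-value (upper-tail) = 0.00114
At α=0.1: p < α → reject H₀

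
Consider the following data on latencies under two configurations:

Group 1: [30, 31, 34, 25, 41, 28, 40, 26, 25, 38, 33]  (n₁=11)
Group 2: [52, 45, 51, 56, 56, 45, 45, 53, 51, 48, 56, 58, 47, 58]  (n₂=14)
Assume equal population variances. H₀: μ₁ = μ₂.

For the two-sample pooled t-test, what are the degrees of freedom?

degrees of freedom = 23

df = n₁ + n₂ − 2 = 11 + 14 − 2 = 23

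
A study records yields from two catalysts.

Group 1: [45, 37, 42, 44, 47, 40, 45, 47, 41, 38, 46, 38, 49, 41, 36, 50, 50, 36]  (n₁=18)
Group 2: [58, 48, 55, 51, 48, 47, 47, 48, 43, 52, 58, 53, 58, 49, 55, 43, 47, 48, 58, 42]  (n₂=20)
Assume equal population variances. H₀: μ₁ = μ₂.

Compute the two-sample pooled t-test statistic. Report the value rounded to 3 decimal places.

x̄₁=42.889, s₁=4.764, n₁=18
x̄₂=50.400, s₂=5.246, n₂=20
s_p² = [17·4.764² + 19·5.246²]/36 = 25.2383
SE = √(s_p²·(1/18+1/20)) = 1.6322
t = (42.889−50.400)/1.6322 = -4.6019
df = 36

test statistic = -4.602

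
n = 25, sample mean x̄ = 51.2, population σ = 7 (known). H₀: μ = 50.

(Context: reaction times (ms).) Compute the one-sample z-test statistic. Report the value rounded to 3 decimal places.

test statistic = 0.857

SE = σ/√n = 7/√25 = 1.4000
z = (x̄−μ₀)/SE = (51.2−50)/1.4000 = 0.8571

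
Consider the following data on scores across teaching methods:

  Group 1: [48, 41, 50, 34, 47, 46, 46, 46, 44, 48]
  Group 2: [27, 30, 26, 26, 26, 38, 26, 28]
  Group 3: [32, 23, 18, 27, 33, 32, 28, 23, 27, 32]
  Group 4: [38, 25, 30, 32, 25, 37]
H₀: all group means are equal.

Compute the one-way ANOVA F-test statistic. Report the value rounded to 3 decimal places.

Group means [45.00, 28.38, 27.50, 31.17], grand mean 33.500
SSB = Σnᵢ(x̄ᵢ−x̄)² = 1925.292; SSW = ΣΣ(x−x̄ᵢ)² = 689.208
MSB = 1925.292/3 = 641.7639; MSW = 689.208/30 = 22.9736
F = MSB/MSW = 27.9348
df = (3, 30)

test statistic = 27.935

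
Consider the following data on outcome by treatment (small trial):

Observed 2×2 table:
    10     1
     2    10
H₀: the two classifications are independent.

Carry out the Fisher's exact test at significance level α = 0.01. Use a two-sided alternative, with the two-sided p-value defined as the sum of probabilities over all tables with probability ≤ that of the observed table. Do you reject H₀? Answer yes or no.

reject H₀: yes

Margins: r₁=11, r₂=12, c₁=12, c₂=11, n=23
p_obs = C(11,10)·C(12,2)/C(23,12); sum pmf over tables with pmf ≤ p_obs
p-value (two-sided) = 0.00064
At α=0.01: p < α → reject H₀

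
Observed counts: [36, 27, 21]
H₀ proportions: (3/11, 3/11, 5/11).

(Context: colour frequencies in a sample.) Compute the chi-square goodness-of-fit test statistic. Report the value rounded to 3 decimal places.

n = 84; E_i = n·p_i = [22.91, 22.91, 38.18]
χ² = (36−22.91)²/22.91 + (27−22.91)²/22.91 + (21−38.18)²/38.18 = 15.9429
df = 2

test statistic = 15.943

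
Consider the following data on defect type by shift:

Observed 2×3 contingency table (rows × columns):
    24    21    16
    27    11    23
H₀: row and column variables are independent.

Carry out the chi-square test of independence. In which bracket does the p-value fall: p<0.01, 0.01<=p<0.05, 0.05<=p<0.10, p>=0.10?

Row totals [61, 61], col totals [51, 32, 39], n=122
χ² = (24−25.50)²/25.50 + (21−16.00)²/16.00 + (16−19.50)²/19.50 + (27−25.50)²/25.50 + (11−16.00)²/16.00 + (23−19.50)²/19.50 = 4.5579
df = 2
p-value (upper-tail) = 0.10239
→ bracket: p>=0.10

p-value bracket: p>=0.10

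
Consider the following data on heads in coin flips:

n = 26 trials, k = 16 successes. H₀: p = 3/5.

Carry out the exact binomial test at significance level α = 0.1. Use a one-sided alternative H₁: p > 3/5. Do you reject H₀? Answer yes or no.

reject H₀: no

Exact binomial: n=26, k=16, p₀=3/5=0.6000
P(X≥16) from Σ C(n,i)·p₀^i·(1−p₀)^(n−i)
p-value (one-sided, H₁ greater) = 0.52131
At α=0.1: p ≥ α → fail to reject H₀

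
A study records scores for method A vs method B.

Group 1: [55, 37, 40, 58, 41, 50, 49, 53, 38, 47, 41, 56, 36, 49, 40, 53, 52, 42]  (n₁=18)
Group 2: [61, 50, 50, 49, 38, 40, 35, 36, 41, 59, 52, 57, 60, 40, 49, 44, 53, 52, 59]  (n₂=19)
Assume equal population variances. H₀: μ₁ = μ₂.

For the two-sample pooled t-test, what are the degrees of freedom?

df = n₁ + n₂ − 2 = 18 + 19 − 2 = 35

degrees of freedom = 35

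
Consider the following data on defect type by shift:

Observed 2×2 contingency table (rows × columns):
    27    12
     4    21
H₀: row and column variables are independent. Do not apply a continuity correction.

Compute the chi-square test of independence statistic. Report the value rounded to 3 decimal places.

test statistic = 17.284

Row totals [39, 25], col totals [31, 33], n=64
χ² = (27−18.89)²/18.89 + (12−20.11)²/20.11 + (4−12.11)²/12.11 + (21−12.89)²/12.89 = 17.2836
df = 1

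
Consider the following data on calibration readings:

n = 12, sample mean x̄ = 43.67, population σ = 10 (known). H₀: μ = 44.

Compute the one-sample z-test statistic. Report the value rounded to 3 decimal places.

SE = σ/√n = 10/√12 = 2.8868
z = (x̄−μ₀)/SE = (43.67−44)/2.8868 = -0.1143

test statistic = -0.114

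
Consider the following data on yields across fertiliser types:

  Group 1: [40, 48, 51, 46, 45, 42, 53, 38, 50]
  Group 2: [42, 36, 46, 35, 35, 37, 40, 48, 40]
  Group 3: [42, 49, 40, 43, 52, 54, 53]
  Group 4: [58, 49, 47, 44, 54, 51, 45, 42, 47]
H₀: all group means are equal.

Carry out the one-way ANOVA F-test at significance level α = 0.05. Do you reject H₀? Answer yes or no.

Group means [45.89, 39.89, 47.57, 48.56], grand mean 45.353
SSB = Σnᵢ(x̄ᵢ−x̄)² = 398.050; SSW = ΣΣ(x−x̄ᵢ)² = 797.714
MSB = 398.050/3 = 132.6835; MSW = 797.714/30 = 26.5905
F = MSB/MSW = 4.9899
df = (3, 30)
p-value (upper-tail) = 0.00631
At α=0.05: p < α → reject H₀

reject H₀: yes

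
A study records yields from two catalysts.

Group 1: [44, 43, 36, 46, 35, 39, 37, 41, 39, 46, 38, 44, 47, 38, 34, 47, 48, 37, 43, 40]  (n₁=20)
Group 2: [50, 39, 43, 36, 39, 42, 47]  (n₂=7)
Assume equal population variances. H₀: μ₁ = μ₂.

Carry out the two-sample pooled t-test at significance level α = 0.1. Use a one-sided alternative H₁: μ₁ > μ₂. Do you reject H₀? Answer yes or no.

reject H₀: no

x̄₁=41.100, s₁=4.388, n₁=20
x̄₂=42.286, s₂=4.889, n₂=7
s_p² = [19·4.388² + 6·4.889²]/25 = 20.3691
SE = √(s_p²·(1/20+1/7)) = 1.9820
t = (41.100−42.286)/1.9820 = -0.5982
df = 25
p-value (one-sided, H₁ greater) = 0.72247
At α=0.1: p ≥ α → fail to reject H₀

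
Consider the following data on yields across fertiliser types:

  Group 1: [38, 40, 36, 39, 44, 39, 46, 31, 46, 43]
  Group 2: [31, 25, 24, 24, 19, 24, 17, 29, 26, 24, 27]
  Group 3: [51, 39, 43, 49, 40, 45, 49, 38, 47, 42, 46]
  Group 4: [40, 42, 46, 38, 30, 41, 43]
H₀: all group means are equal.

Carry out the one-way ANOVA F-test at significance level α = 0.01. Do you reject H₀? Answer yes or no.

Group means [40.20, 24.55, 44.45, 40.00], grand mean 36.949
SSB = Σnᵢ(x̄ᵢ−x̄)² = 2482.843; SSW = ΣΣ(x−x̄ᵢ)² = 705.055
MSB = 2482.843/3 = 827.6143; MSW = 705.055/35 = 20.1444
F = MSB/MSW = 41.0841
df = (3, 35)
p-value (upper-tail) = 0.00000
At α=0.01: p < α → reject H₀

reject H₀: yes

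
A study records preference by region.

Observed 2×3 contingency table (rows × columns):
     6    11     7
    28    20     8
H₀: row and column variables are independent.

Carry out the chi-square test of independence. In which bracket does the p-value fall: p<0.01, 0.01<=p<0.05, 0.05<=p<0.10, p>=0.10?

Row totals [24, 56], col totals [34, 31, 15], n=80
χ² = (6−10.20)²/10.20 + (11−9.30)²/9.30 + (7−4.50)²/4.50 + (28−23.80)²/23.80 + (20−21.70)²/21.70 + (8−10.50)²/10.50 = 4.8986
df = 2
p-value (upper-tail) = 0.08635
→ bracket: 0.05<=p<0.10

p-value bracket: 0.05<=p<0.10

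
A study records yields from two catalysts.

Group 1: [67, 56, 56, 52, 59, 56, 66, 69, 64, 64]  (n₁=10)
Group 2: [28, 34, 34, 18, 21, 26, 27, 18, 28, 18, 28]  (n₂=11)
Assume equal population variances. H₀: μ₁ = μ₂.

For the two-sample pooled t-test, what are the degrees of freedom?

degrees of freedom = 19

df = n₁ + n₂ − 2 = 10 + 11 − 2 = 19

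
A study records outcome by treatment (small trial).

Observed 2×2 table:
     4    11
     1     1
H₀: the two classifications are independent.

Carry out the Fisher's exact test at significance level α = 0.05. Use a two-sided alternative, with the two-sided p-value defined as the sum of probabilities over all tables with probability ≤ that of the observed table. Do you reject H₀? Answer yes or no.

Margins: r₁=15, r₂=2, c₁=5, c₂=12, n=17
p_obs = C(15,4)·C(2,1)/C(17,5); sum pmf over tables with pmf ≤ p_obs
p-value (two-sided) = 0.51471
At α=0.05: p ≥ α → fail to reject H₀

reject H₀: no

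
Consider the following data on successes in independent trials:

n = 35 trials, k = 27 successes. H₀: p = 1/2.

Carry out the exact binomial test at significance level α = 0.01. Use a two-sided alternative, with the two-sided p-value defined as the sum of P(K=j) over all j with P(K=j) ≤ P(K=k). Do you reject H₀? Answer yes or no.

Exact binomial: n=35, k=27, p₀=1/2=0.5000
P(X=j) = C(n,j)·p₀^j·(1−p₀)^(n−j); p = Σ P(X=j) over j with P(X=j) ≤ P(X=27)
p-value (two-sided) = 0.00188
At α=0.01: p < α → reject H₀

reject H₀: yes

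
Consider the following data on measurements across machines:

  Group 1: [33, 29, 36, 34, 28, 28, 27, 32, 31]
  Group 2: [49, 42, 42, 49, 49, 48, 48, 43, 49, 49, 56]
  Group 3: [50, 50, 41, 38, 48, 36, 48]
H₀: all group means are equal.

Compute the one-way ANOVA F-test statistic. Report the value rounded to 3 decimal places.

Group means [30.89, 47.64, 44.43], grand mean 41.222
SSB = Σnᵢ(x̄ᵢ−x̄)² = 1485.518; SSW = ΣΣ(x−x̄ᵢ)² = 453.149
MSB = 1485.518/2 = 742.7590; MSW = 453.149/24 = 18.8812
F = MSB/MSW = 39.3386
df = (2, 24)

test statistic = 39.339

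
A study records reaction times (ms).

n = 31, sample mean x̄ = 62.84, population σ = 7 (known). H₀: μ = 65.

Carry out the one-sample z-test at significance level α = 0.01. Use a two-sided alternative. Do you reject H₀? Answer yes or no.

SE = σ/√n = 7/√31 = 1.2572
z = (x̄−μ₀)/SE = (62.84−65)/1.2572 = -1.7181
p-value (two-sided) = 0.08579
At α=0.01: p ≥ α → fail to reject H₀

reject H₀: no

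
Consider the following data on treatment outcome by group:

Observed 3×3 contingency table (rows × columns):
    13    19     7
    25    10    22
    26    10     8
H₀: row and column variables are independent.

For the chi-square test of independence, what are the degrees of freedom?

degrees of freedom = 4

df = (r−1)(c−1) = (3−1)·(3−1) = 4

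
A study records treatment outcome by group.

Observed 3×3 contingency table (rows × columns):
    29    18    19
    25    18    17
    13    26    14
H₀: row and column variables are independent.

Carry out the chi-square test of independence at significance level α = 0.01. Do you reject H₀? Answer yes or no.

Row totals [66, 60, 53], col totals [67, 62, 50], n=179
χ² = (29−24.70)²/24.70 + (18−22.86)²/22.86 + (19−18.44)²/18.44 + (25−22.46)²/22.46 + (18−20.78)²/20.78 + (17−16.76)²/16.76 + (13−19.84)²/19.84 + (26−18.36)²/18.36 + (14−14.80)²/14.80 = 8.0437
df = 4
p-value (upper-tail) = 0.08999
At α=0.01: p ≥ α → fail to reject H₀

reject H₀: no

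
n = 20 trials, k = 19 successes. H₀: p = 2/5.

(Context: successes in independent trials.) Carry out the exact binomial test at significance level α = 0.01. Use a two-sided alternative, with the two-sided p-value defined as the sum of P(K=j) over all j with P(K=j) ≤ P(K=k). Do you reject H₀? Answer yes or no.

reject H₀: yes

Exact binomial: n=20, k=19, p₀=2/5=0.4000
P(X=j) = C(n,j)·p₀^j·(1−p₀)^(n−j); p = Σ P(X=j) over j with P(X=j) ≤ P(X=19)
p-value (two-sided) = 0.00000
At α=0.01: p < α → reject H₀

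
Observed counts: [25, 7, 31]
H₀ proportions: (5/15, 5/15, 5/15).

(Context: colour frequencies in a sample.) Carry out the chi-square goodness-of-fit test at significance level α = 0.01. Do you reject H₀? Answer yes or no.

n = 63; E_i = n·p_i = [21.00, 21.00, 21.00]
χ² = (25−21.00)²/21.00 + (7−21.00)²/21.00 + (31−21.00)²/21.00 = 14.8571
df = 2
p-value (upper-tail) = 0.00059
At α=0.01: p < α → reject H₀

reject H₀: yes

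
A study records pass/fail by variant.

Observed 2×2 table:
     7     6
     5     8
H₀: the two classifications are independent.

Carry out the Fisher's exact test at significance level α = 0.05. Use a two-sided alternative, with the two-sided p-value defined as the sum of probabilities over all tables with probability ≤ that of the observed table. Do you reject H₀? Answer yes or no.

reject H₀: no

Margins: r₁=13, r₂=13, c₁=12, c₂=14, n=26
p_obs = C(13,7)·C(13,5)/C(26,12); sum pmf over tables with pmf ≤ p_obs
p-value (two-sided) = 0.69510
At α=0.05: p ≥ α → fail to reject H₀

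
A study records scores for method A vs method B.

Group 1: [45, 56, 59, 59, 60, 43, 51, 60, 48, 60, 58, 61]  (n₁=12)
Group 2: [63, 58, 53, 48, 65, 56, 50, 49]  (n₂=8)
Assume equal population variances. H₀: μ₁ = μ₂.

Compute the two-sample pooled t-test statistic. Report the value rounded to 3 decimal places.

x̄₁=55.000, s₁=6.481, n₁=12
x̄₂=55.250, s₂=6.409, n₂=8
s_p² = [11·6.481² + 7·6.409²]/18 = 41.6389
SE = √(s_p²·(1/12+1/8)) = 2.9453
t = (55.000−55.250)/2.9453 = -0.0849
df = 18

test statistic = -0.085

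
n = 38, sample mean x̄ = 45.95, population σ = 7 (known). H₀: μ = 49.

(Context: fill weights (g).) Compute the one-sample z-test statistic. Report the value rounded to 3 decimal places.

test statistic = -2.686

SE = σ/√n = 7/√38 = 1.1355
z = (x̄−μ₀)/SE = (45.95−49)/1.1355 = -2.6859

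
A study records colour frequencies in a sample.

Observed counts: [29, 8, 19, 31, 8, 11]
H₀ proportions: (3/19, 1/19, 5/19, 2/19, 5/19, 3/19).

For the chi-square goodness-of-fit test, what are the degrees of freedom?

degrees of freedom = 5

df = k − 1 = 6 − 1 = 5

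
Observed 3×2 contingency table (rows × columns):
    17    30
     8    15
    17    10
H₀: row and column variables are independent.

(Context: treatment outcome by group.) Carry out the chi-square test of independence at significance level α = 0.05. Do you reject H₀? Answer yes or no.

Row totals [47, 23, 27], col totals [42, 55], n=97
χ² = (17−20.35)²/20.35 + (30−26.65)²/26.65 + (8−9.96)²/9.96 + (15−13.04)²/13.04 + (17−11.69)²/11.69 + (10−15.31)²/15.31 = 5.9048
df = 2
p-value (upper-tail) = 0.05221
At α=0.05: p ≥ α → fail to reject H₀

reject H₀: no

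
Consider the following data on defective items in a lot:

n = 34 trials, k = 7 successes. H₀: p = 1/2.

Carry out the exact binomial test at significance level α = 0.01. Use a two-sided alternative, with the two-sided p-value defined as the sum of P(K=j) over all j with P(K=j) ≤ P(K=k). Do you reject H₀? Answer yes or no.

Exact binomial: n=34, k=7, p₀=1/2=0.5000
P(X=j) = C(n,j)·p₀^j·(1−p₀)^(n−j); p = Σ P(X=j) over j with P(X=j) ≤ P(X=7)
p-value (two-sided) = 0.00082
At α=0.01: p < α → reject H₀

reject H₀: yes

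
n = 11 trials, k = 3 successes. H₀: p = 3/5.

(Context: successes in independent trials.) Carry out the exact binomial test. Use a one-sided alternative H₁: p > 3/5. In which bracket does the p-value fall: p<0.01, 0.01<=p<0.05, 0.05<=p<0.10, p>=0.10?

p-value bracket: p>=0.10

Exact binomial: n=11, k=3, p₀=3/5=0.6000
P(X≥3) from Σ C(n,i)·p₀^i·(1−p₀)^(n−i)
p-value (one-sided, H₁ greater) = 0.99408
→ bracket: p>=0.10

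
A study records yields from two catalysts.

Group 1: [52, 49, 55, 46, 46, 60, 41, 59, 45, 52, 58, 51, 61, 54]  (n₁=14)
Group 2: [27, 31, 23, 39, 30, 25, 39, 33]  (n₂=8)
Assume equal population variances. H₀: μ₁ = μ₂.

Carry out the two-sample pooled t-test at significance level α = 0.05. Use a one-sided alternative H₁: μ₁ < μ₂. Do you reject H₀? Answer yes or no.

reject H₀: no

x̄₁=52.071, s₁=6.170, n₁=14
x̄₂=30.875, s₂=5.963, n₂=8
s_p² = [13·6.170² + 7·5.963²]/20 = 37.1902
SE = √(s_p²·(1/14+1/8)) = 2.7028
t = (52.071−30.875)/2.7028 = 7.8424
df = 20
p-value (one-sided, H₁ less) = 1.00000
At α=0.05: p ≥ α → fail to reject H₀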